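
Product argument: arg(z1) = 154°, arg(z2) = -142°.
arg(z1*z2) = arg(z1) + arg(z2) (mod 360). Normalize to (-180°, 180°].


arg(z1*z2) = 154° - 142° = 12°
Normalized to (-180°, 180°]: 12°

12°


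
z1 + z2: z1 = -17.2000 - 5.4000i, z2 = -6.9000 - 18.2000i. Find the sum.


Real: -17.2 - 6.9 = -24.1
Imag: -5.4 - 18.2 = -23.6

-24.1000 - 23.6000i


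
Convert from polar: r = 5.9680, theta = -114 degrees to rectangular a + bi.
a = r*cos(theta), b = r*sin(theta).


a = 5.9680*cos(-114°) = 5.9680*(-0.40674) = -2.4274
b = 5.9680*sin(-114°) = 5.9680*(-0.913545) = -5.4520

-2.4274 - 5.4520i


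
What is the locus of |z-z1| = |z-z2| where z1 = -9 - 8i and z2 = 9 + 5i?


Equal distances means the locus is the perpendicular bisector of z1 and z2.
Midpoint = ((-9+9)/2, (-8+5)/2) = (0, -1.5000)

Perpendicular bisector through (0, -1.5000)


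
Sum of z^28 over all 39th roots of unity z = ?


The roots are w_k = w^k with w = e^(2*pi*i/39), and (w^k)^28 = (w^28)^k.
So S = 1 + u + u^2 + ... + u^(38) with u = w^28.
28 = 0*39 + 28, so 28 is not a multiple of 39: u = w^28 ≠ 1 (w is a primitive 39th root), while u^39 = (w^39)^28 = 1.
Geometric series: S = (1 - u^39)/(1 - u) = (1 - 1)/(1 - u) = 0

S = 0


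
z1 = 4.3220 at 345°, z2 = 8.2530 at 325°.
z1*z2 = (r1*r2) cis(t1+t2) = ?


r = 4.3220 * 8.2530 = 35.6695
theta = 345° + 325° = 670° = 310° (mod 360)

35.6695 cis(310°)


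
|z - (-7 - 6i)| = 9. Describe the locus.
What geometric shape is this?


|z - z0| = r is a circle with center z0 and radius r.
Center = (-7, -6), radius = 9

Circle with center (-7, -6) and radius 9


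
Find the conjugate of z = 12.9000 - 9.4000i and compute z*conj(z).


z_bar = 12.9000 + 9.4000i
z*z_bar = 12.9^2 + (-9.4)^2 = 166.41 + 88.36 = 254.77

z_bar = 12.9000 + 9.4000i, z*z_bar = 254.77


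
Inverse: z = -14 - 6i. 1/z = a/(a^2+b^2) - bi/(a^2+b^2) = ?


|z|^2 = 196+36 = 232
1/z = (-14 + 6i)/232

1/z = -0.0603 + 0.0259i


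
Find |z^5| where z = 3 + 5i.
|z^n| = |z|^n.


|z| = sqrt(9+25) = sqrt(34) = 5.8310
|z^5| = |z|^5 = (sqrt(34))^5 = 34^2 * sqrt(34) = 1156*sqrt(34)

|z^5| = 1156*sqrt(34) ≈ 6740.5804


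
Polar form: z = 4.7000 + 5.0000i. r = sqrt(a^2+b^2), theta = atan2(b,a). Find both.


r = sqrt(22.09+25) = sqrt(47.09) = 6.8622
theta = atan2(5, 4.7) = 46.7715 degrees

r = 6.8622, theta = 46.7715 degrees


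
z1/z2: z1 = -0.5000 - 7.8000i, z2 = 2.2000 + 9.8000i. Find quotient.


Conjugate of z2 = 2.2000 - 9.8000i
Numerator: (-0.5000 - 7.8000i)(2.2000 - 9.8000i) = -77.5400 - 12.2600i
Denominator: 2.2^2 + 9.8^2 = 100.88
Result = (-77.5400 - 12.2600i)/100.88

-0.7686 - 0.1215i


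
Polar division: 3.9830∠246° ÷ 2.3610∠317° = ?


r = 3.9830 / 2.3610 = 1.6870
theta = 246° - 317° = -71° = 289° (mod 360)

1.6870 cis(289°)


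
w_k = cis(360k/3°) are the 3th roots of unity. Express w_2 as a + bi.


Angle = 360*2/3 = 240°
a = cos(240°) = -0.5000
b = sin(240°) = -0.8660

-0.5000 - 0.8660i


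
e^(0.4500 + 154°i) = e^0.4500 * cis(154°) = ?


e^0.4500 = 1.5683
cos(154°) = -0.8988
sin(154°) = 0.4384
Real = 1.5683*(-0.8988) = -1.4096
Imag = 1.5683*0.4384 = 0.6875

-1.4096 + 0.6875i


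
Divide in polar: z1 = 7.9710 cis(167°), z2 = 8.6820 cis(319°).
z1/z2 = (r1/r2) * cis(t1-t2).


r = 7.9710 / 8.6820 = 0.9181
theta = 167° - 319° = -152° = 208° (mod 360)

0.9181 cis(208°)


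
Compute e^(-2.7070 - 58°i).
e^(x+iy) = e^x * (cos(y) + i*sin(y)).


e^-2.7070 = 0.06674
cos(-58°) = 0.5299
sin(-58°) = -0.848
Real = 0.06674*0.5299 = 0.0354
Imag = 0.06674*(-0.848) = -0.0566

0.0354 - 0.0566i


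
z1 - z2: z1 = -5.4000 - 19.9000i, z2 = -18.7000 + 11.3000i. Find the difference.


Real: -5.4 + 18.7 = 13.3
Imag: -19.9 - 11.3 = -31.2

13.3000 - 31.2000i


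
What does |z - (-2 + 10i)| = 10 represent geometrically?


|z - z0| = r is a circle with center z0 and radius r.
Center = (-2, 10), radius = 10

Circle with center (-2, 10) and radius 10


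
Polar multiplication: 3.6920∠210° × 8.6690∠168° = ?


r = 3.6920 * 8.6690 = 32.0059
theta = 210° + 168° = 378° = 18° (mod 360)

32.0059 cis(18°)


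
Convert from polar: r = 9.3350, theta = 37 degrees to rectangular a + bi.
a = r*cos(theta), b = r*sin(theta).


a = 9.3350*cos(37°) = 9.3350*0.79864 = 7.4553
b = 9.3350*sin(37°) = 9.3350*0.601815 = 5.6179

7.4553 + 5.6179i


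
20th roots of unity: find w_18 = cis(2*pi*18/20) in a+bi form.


Angle = 360*18/20 = 324°
a = cos(324°) = 0.8090
b = sin(324°) = -0.5878

0.8090 - 0.5878i


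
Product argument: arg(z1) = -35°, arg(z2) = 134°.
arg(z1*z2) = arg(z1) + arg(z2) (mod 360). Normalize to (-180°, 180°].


arg(z1*z2) = -35° + 134° = 99°
Normalized to (-180°, 180°]: 99°

99°


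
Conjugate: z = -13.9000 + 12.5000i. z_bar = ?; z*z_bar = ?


z_bar = -13.9000 - 12.5000i
z*z_bar = (-13.9)^2 + 12.5^2 = 193.21 + 156.25 = 349.46

z_bar = -13.9000 - 12.5000i, z*z_bar = 349.46


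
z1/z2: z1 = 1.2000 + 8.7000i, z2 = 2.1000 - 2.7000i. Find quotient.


Conjugate of z2 = 2.1000 + 2.7000i
Numerator: (1.2000 + 8.7000i)(2.1000 + 2.7000i) = -20.9700 + 21.5100i
Denominator: 2.1^2 + (-2.7)^2 = 11.7
Result = (-20.9700 + 21.5100i)/11.7

-1.7923 + 1.8385i


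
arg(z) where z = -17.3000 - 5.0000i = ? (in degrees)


Re = -17.3, Im = -5
arg = atan2(-5, -17.3) = -163.8798 degrees

arg(z) = -163.8798 degrees


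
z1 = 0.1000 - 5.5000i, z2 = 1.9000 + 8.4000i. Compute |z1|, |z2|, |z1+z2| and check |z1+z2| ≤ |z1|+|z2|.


|z1| = sqrt(0.1^2 + (-5.5)^2) = sqrt(30.26) = 5.5009
|z2| = sqrt(1.9^2 + 8.4^2) = sqrt(74.17) = 8.6122
z1+z2 = 2.0000 + 2.9000i
|z1+z2| = sqrt(12.41) = 3.5228
|z1|+|z2| = 5.5009 + 8.6122 = 14.1131

|z1+z2| = 3.5228 ≤ |z1|+|z2| = 14.1131 (verified)


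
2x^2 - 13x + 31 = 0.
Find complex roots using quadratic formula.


disc = (-13)^2 - 4*2*31 = 169 - 248 = -79
sqrt(|disc|) = sqrt(79) = 8.8882
Real part = 13/(2*2) = 3.2500
Imag part = 8.8882/(2*2) = 2.2220

3.2500 ± 2.2220i


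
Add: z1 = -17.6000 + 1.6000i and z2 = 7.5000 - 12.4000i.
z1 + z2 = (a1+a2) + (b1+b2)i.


Real: -17.6 + 7.5 = -10.1
Imag: 1.6 - 12.4 = -10.8

-10.1000 - 10.8000i


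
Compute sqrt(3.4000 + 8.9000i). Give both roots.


|z| = sqrt(11.56+79.21) = 9.5273
sqrt((|z|+a)/2) = sqrt((9.5273+3.4)/2) = sqrt(6.4637) = 2.5424
sqrt((|z|-a)/2) = sqrt((9.5273-3.4)/2) = sqrt(3.0637) = 1.7503

±(2.5424 + 1.7503i) i.e. 2.5424 + 1.7503i and -2.5424 - 1.7503i


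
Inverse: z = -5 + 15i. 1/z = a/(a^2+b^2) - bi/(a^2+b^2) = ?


|z|^2 = 25+225 = 250
1/z = (-5 - 15i)/250

1/z = -0.0200 - 0.0600i


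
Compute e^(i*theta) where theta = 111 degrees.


cos(111°) = -0.3584
sin(111°) = 0.9336

e^(i*111°) = -0.3584 + 0.9336i


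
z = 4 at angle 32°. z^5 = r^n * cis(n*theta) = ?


r^5 = 4^5 = 1024
n*theta = 5*32° = 160° = 160° (mod 360)
a = 1024*cos(160°) = -962.2452
b = 1024*sin(160°) = 350.2286

1024 cis(160°) = -962.2452 + 350.2286i


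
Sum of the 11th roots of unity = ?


The sum of all 11th roots of unity is 0.
Geometric series: (1 - w^11)/(1 - w) = (1-1)/(1-w) = 0 since w^11 = 1, w ≠ 1.
Alternatively: coefficient of z^10 in z^11 - 1 is 0.

0


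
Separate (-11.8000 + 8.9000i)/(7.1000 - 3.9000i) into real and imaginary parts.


Multiply by conjugate: (-11.8000 + 8.9000i)(7.1000 + 3.9000i) / (7.1^2 + (-3.9)^2)
Numerator real = -11.8*7.1 + 8.9*(-3.9) = -118.49
Numerator imag = 8.9*7.1 - (-11.8)*(-3.9) = 17.17
Denominator = 65.62
Re(z) = -118.49/65.62 = -1.8057
Im(z) = 17.17/65.62 = 0.2617

Re(z) = -1.8057, Im(z) = 0.2617


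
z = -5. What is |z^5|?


|z| = sqrt(25+0) = sqrt(25) = 5
|z^5| = |z|^5 = 5^5 = 3125

|z^5| = 3125


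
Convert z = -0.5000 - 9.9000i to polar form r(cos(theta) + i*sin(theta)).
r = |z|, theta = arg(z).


r = sqrt(0.25+98.01) = sqrt(98.26) = 9.9126
theta = atan2(-9.9, -0.5) = -92.8913 degrees

r = 9.9126, theta = -92.8913 degrees


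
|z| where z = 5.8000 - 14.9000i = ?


|z| = sqrt(5.8^2 + (-14.9)^2) = sqrt(33.64 + 222.01) = sqrt(255.65) = 15.9891

|z| = 15.9891


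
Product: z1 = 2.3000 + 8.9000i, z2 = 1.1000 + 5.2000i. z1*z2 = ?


Real = 2.3*1.1 - 8.9*5.2 = 2.53 - 46.28 = -43.75
Imag = 2.3*5.2 + 1.1*8.9 = 11.96 + 9.79 = 21.75

-43.7500 + 21.7500i


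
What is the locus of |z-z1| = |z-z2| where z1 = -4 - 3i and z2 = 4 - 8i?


Equal distances means the locus is the perpendicular bisector of z1 and z2.
Midpoint = ((-4+4)/2, (-3+(-8))/2) = (0, -5.5000)

Perpendicular bisector through (0, -5.5000)


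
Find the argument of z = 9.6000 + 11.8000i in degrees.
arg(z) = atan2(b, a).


Re = 9.6, Im = 11.8
arg = atan2(11.8, 9.6) = 50.8696 degrees

arg(z) = 50.8696 degrees


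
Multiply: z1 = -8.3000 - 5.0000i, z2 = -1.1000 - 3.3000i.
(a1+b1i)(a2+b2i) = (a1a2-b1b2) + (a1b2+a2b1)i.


Real = -8.3*(-1.1) - (-5)*(-3.3) = 9.13 - 16.5 = -7.37
Imag = -8.3*(-3.3) - (1.1)*(-5) = 27.39 + 5.5 = 32.89

-7.3700 + 32.8900i


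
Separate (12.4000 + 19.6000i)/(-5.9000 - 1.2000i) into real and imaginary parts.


Multiply by conjugate: (12.4000 + 19.6000i)(-5.9000 + 1.2000i) / ((-5.9)^2 + (-1.2)^2)
Numerator real = 12.4*(-5.9) + 19.6*(-1.2) = -96.68
Numerator imag = 19.6*(-5.9) - 12.4*(-1.2) = -100.76
Denominator = 36.25
Re(z) = -96.68/36.25 = -2.6670
Im(z) = -100.76/36.25 = -2.7796

Re(z) = -2.6670, Im(z) = -2.7796


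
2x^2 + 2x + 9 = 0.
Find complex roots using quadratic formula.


disc = 2^2 - 4*2*9 = 4 - 72 = -68
sqrt(|disc|) = sqrt(68) = 8.2462
Real part = -2/(2*2) = -0.5000
Imag part = 8.2462/(2*2) = 2.0616

-0.5000 ± 2.0616i


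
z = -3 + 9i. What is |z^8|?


|z| = sqrt(9+81) = sqrt(90) = 9.4868
|z^8| = |z|^8 = (sqrt(90))^8 = 90^4 = 65610000

|z^8| = 65610000


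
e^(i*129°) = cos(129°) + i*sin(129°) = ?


cos(129°) = -0.6293
sin(129°) = 0.7771

e^(i*129°) = -0.6293 + 0.7771i


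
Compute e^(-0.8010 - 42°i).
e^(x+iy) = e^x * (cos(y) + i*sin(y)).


e^-0.8010 = 0.4489
cos(-42°) = 0.7431
sin(-42°) = -0.6691
Real = 0.4489*0.7431 = 0.3336
Imag = 0.4489*(-0.6691) = -0.3004

0.3336 - 0.3004i


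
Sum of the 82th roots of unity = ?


The sum of all 82th roots of unity is 0.
Geometric series: (1 - w^82)/(1 - w) = (1-1)/(1-w) = 0 since w^82 = 1, w ≠ 1.
Alternatively: coefficient of z^81 in z^82 - 1 is 0.

0


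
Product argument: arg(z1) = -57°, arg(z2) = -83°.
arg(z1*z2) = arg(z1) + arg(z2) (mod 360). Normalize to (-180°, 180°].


arg(z1*z2) = -57° - 83° = -140°
Normalized to (-180°, 180°]: -140°

-140°


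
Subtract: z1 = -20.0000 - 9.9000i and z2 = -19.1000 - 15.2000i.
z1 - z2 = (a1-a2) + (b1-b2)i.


Real: -20 + 19.1 = -0.9
Imag: -9.9 + 15.2 = 5.3

-0.9000 + 5.3000i


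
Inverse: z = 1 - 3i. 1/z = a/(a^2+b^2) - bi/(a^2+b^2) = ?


|z|^2 = 1+9 = 10
1/z = (1 + 3i)/10

1/z = 0.1000 + 0.3000i


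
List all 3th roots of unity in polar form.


The 3th roots of unity are cis(360k/3°) for k=0..2
Angle step = 360/3 = 120°
Primitive root: cis(120°)
Primitive root = -0.5000 + 0.8660i

3 roots at angles: 0°, 120°, 240°


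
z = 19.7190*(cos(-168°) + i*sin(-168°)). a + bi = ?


a = 19.7190*cos(-168°) = 19.7190*(-0.97815) = -19.2881
b = 19.7190*sin(-168°) = 19.7190*(-0.20791) = -4.0998

-19.2881 - 4.0998i


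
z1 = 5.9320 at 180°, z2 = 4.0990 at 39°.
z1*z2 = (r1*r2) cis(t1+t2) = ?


r = 5.9320 * 4.0990 = 24.3153
theta = 180° + 39° = 219° = 219° (mod 360)

24.3153 cis(219°)


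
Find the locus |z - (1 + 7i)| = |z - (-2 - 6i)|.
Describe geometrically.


Equal distances means the locus is the perpendicular bisector of z1 and z2.
Midpoint = ((1+(-2))/2, (7+(-6))/2) = (-0.5000, 0.5000)

Perpendicular bisector through (-0.5000, 0.5000)


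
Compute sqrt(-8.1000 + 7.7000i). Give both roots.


|z| = sqrt(65.61+59.29) = 11.1759
sqrt((|z|+a)/2) = sqrt((11.1759+(-8.1))/2) = sqrt(1.5379) = 1.2401
sqrt((|z|-a)/2) = sqrt((11.1759-(-8.1))/2) = sqrt(9.6379) = 3.1045

±(1.2401 + 3.1045i) i.e. 1.2401 + 3.1045i and -1.2401 - 3.1045i


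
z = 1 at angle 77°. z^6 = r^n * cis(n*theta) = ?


r^6 = 1^6 = 1
n*theta = 6*77° = 462° = 102° (mod 360)
a = 1*cos(102°) = -0.2079
b = 1*sin(102°) = 0.9781

1 cis(102°) = -0.2079 + 0.9781i


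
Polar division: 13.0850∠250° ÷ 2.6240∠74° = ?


r = 13.0850 / 2.6240 = 4.9867
theta = 250° - 74° = 176° = 176° (mod 360)

4.9867 cis(176°)


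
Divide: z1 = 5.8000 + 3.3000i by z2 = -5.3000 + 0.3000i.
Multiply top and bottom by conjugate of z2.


Conjugate of z2 = -5.3000 - 0.3000i
Numerator: (5.8000 + 3.3000i)(-5.3000 - 0.3000i) = -29.7500 - 19.2300i
Denominator: (-5.3)^2 + 0.3^2 = 28.18
Result = (-29.7500 - 19.2300i)/28.18

-1.0557 - 0.6824i


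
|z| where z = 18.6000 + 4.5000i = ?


|z| = sqrt(18.6^2 + 4.5^2) = sqrt(345.96 + 20.25) = sqrt(366.21) = 19.1366

|z| = 19.1366


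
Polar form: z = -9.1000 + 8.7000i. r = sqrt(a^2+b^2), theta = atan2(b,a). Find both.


r = sqrt(82.81+75.69) = sqrt(158.5) = 12.5897
theta = atan2(8.7, -9.1) = 136.2873 degrees

r = 12.5897, theta = 136.2873 degrees


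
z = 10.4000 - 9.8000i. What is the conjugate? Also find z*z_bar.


z_bar = 10.4000 + 9.8000i
z*z_bar = 10.4^2 + (-9.8)^2 = 108.16 + 96.04 = 204.2

z_bar = 10.4000 + 9.8000i, z*z_bar = 204.2


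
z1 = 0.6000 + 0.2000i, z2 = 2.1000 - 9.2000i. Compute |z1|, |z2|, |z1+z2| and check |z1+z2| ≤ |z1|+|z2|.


|z1| = sqrt(0.6^2 + 0.2^2) = sqrt(0.4) = 0.6325
|z2| = sqrt(2.1^2 + (-9.2)^2) = sqrt(89.05) = 9.4366
z1+z2 = 2.7000 - 9.0000i
|z1+z2| = sqrt(88.29) = 9.3963
|z1|+|z2| = 0.6325 + 9.4366 = 10.0691

|z1+z2| = 9.3963 ≤ |z1|+|z2| = 10.0691 (verified)


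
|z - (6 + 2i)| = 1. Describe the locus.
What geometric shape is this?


|z - z0| = r is a circle with center z0 and radius r.
Center = (6, 2), radius = 1

Circle with center (6, 2) and radius 1


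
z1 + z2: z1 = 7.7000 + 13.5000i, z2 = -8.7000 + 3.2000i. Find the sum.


Real: 7.7 - 8.7 = -1
Imag: 13.5 + 3.2 = 16.7

-1.0000 + 16.7000i


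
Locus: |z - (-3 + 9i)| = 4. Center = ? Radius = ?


|z - z0| = r is a circle with center z0 and radius r.
Center = (-3, 9), radius = 4

Circle with center (-3, 9) and radius 4


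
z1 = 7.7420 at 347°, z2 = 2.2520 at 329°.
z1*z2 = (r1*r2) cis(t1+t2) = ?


r = 7.7420 * 2.2520 = 17.4350
theta = 347° + 329° = 676° = 316° (mod 360)

17.4350 cis(316°)


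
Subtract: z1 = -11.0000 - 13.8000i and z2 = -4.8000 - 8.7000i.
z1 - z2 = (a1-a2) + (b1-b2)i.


Real: -11 + 4.8 = -6.2
Imag: -13.8 + 8.7 = -5.1

-6.2000 - 5.1000i


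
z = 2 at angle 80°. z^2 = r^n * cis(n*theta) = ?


r^2 = 2^2 = 4
n*theta = 2*80° = 160° = 160° (mod 360)
a = 4*cos(160°) = -3.7588
b = 4*sin(160°) = 1.3681

4 cis(160°) = -3.7588 + 1.3681i


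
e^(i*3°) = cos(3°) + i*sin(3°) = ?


cos(3°) = 0.9986
sin(3°) = 0.0523

e^(i*3°) = 0.9986 + 0.0523i


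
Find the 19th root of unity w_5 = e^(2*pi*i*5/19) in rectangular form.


Angle = 360*5/19 = 94.7368°
a = cos(94.7368°) = -0.0826
b = sin(94.7368°) = 0.9966

-0.0826 + 0.9966i


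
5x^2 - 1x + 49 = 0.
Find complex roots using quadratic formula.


disc = (-1)^2 - 4*5*49 = 1 - 980 = -979
sqrt(|disc|) = sqrt(979) = 31.2890
Real part = 1/(2*5) = 0.1000
Imag part = 31.2890/(2*5) = 3.1289

0.1000 ± 3.1289i


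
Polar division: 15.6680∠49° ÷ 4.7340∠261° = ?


r = 15.6680 / 4.7340 = 3.3097
theta = 49° - 261° = -212° = 148° (mod 360)

3.3097 cis(148°)


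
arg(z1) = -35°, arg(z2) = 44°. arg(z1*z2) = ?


arg(z1*z2) = -35° + 44° = 9°
Normalized to (-180°, 180°]: 9°

9°


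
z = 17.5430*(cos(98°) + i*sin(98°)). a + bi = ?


a = 17.5430*cos(98°) = 17.5430*(-0.13917) = -2.4415
b = 17.5430*sin(98°) = 17.5430*0.99027 = 17.3723

-2.4415 + 17.3723i


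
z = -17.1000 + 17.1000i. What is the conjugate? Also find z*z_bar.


z_bar = -17.1000 - 17.1000i
z*z_bar = (-17.1)^2 + 17.1^2 = 292.41 + 292.41 = 584.82

z_bar = -17.1000 - 17.1000i, z*z_bar = 584.82


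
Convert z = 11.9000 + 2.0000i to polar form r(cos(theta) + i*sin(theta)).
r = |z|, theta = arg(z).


r = sqrt(141.61+4) = sqrt(145.61) = 12.0669
theta = atan2(2, 11.9) = 9.5404 degrees

r = 12.0669, theta = 9.5404 degrees


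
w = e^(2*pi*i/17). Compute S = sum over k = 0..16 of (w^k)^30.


The roots are w_k = w^k with w = e^(2*pi*i/17), and (w^k)^30 = (w^30)^k.
So S = 1 + u + u^2 + ... + u^(16) with u = w^30.
30 = 1*17 + 13, so 30 is not a multiple of 17: u = (w^17)^1 * w^13 = w^13 ≠ 1 (w is a primitive 17th root), while u^17 = (w^17)^30 = 1.
Geometric series: S = (1 - u^17)/(1 - u) = (1 - 1)/(1 - u) = 0

S = 0


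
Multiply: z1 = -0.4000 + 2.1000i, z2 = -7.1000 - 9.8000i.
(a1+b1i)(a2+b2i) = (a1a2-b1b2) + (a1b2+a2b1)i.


Real = -0.4*(-7.1) - 2.1*(-9.8) = 2.84 - (-20.58) = 23.42
Imag = -0.4*(-9.8) - (7.1)*2.1 = 3.92 - (14.91) = -10.99

23.4200 - 10.9900i


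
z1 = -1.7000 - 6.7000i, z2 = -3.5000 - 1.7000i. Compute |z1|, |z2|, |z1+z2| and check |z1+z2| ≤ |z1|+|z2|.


|z1| = sqrt((-1.7)^2 + (-6.7)^2) = sqrt(47.78) = 6.9123
|z2| = sqrt((-3.5)^2 + (-1.7)^2) = sqrt(15.14) = 3.8910
z1+z2 = -5.2000 - 8.4000i
|z1+z2| = sqrt(97.6) = 9.8793
|z1|+|z2| = 6.9123 + 3.8910 = 10.8033

|z1+z2| = 9.8793 ≤ |z1|+|z2| = 10.8033 (verified)


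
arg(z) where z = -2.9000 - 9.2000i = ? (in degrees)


Re = -2.9, Im = -9.2
arg = atan2(-9.2, -2.9) = -107.4958 degrees

arg(z) = -107.4958 degrees


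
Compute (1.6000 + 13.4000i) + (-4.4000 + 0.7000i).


Real: 1.6 - 4.4 = -2.8
Imag: 13.4 + 0.7 = 14.1

-2.8000 + 14.1000i


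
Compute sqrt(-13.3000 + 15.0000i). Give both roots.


|z| = sqrt(176.89+225) = 20.0472
sqrt((|z|+a)/2) = sqrt((20.0472+(-13.3))/2) = sqrt(3.3736) = 1.8367
sqrt((|z|-a)/2) = sqrt((20.0472-(-13.3))/2) = sqrt(16.6736) = 4.0833

±(1.8367 + 4.0833i) i.e. 1.8367 + 4.0833i and -1.8367 - 4.0833i


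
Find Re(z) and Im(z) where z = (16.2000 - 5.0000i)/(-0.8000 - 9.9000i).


Multiply by conjugate: (16.2000 - 5.0000i)(-0.8000 + 9.9000i) / ((-0.8)^2 + (-9.9)^2)
Numerator real = 16.2*(-0.8) - (5)*(-9.9) = 36.54
Numerator imag = -5*(-0.8) - 16.2*(-9.9) = 164.38
Denominator = 98.65
Re(z) = 36.54/98.65 = 0.3704
Im(z) = 164.38/98.65 = 1.6663

Re(z) = 0.3704, Im(z) = 1.6663


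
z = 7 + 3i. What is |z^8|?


|z| = sqrt(49+9) = sqrt(58) = 7.6158
|z^8| = |z|^8 = (sqrt(58))^8 = 58^4 = 11316496

|z^8| = 11316496


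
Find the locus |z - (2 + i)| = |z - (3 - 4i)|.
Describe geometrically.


Equal distances means the locus is the perpendicular bisector of z1 and z2.
Midpoint = ((2+3)/2, (1+(-4))/2) = (2.5000, -1.5000)

Perpendicular bisector through (2.5000, -1.5000)


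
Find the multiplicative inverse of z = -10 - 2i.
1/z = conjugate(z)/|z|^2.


|z|^2 = 100+4 = 104
1/z = (-10 + 2i)/104

1/z = -0.0962 + 0.0192i


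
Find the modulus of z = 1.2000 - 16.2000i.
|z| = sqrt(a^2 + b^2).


|z| = sqrt(1.2^2 + (-16.2)^2) = sqrt(1.44 + 262.44) = sqrt(263.88) = 16.2444

|z| = 16.2444


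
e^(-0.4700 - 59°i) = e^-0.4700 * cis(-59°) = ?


e^-0.4700 = 0.6250
cos(-59°) = 0.515
sin(-59°) = -0.85717
Real = 0.6250*0.515 = 0.3219
Imag = 0.6250*(-0.85717) = -0.5357

0.3219 - 0.5357i


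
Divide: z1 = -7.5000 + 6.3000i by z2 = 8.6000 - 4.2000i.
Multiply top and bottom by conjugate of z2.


Conjugate of z2 = 8.6000 + 4.2000i
Numerator: (-7.5000 + 6.3000i)(8.6000 + 4.2000i) = -90.9600 + 22.6800i
Denominator: 8.6^2 + (-4.2)^2 = 91.6
Result = (-90.9600 + 22.6800i)/91.6

-0.9930 + 0.2476i


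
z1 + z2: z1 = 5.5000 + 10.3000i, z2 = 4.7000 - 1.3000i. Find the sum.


Real: 5.5 + 4.7 = 10.2
Imag: 10.3 - 1.3 = 9

10.2000 + 9.0000i


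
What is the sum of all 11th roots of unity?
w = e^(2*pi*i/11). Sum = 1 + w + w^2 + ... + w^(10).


The sum of all 11th roots of unity is 0.
Geometric series: (1 - w^11)/(1 - w) = (1-1)/(1-w) = 0 since w^11 = 1, w ≠ 1.
Alternatively: coefficient of z^10 in z^11 - 1 is 0.

0


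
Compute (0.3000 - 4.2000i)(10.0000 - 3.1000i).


Real = 0.3*10 - (-4.2)*(-3.1) = 3 - 13.02 = -10.02
Imag = 0.3*(-3.1) + 10*(-4.2) = -0.93 - (42) = -42.93

-10.0200 - 42.9300i


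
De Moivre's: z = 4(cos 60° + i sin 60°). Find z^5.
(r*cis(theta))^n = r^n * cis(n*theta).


r^5 = 4^5 = 1024
n*theta = 5*60° = 300° = 300° (mod 360)
a = 1024*cos(300°) = 512.0000
b = 1024*sin(300°) = -886.8100

1024 cis(300°) = 512.0000 - 886.8100i


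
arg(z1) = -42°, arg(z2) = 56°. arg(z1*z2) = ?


arg(z1*z2) = -42° + 56° = 14°
Normalized to (-180°, 180°]: 14°

14°


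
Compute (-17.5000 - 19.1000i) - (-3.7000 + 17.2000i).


Real: -17.5 + 3.7 = -13.8
Imag: -19.1 - 17.2 = -36.3

-13.8000 - 36.3000i


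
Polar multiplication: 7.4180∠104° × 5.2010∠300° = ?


r = 7.4180 * 5.2010 = 38.5810
theta = 104° + 300° = 404° = 44° (mod 360)

38.5810 cis(44°)


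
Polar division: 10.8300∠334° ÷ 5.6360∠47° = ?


r = 10.8300 / 5.6360 = 1.9216
theta = 334° - 47° = 287° = 287° (mod 360)

1.9216 cis(287°)


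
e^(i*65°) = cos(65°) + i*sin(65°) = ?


cos(65°) = 0.4226
sin(65°) = 0.9063

e^(i*65°) = 0.4226 + 0.9063i


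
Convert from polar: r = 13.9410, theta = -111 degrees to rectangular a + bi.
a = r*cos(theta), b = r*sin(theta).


a = 13.9410*cos(-111°) = 13.9410*(-0.35837) = -4.9960
b = 13.9410*sin(-111°) = 13.9410*(-0.93358) = -13.0150

-4.9960 - 13.0150i


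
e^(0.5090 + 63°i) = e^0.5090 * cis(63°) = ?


e^0.5090 = 1.6636
cos(63°) = 0.454
sin(63°) = 0.891
Real = 1.6636*0.454 = 0.7553
Imag = 1.6636*0.891 = 1.4823

0.7553 + 1.4823i


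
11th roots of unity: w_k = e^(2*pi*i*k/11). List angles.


The 11th roots of unity are cis(360k/11°) for k=0..10
Angle step = 360/11 = 32.7273°
Primitive root: cis(32.7273°)
Primitive root = 0.8413 + 0.5406i

11 roots at angles: 0°, 32.7273°, 65.4545°, 98.1818°, 130.9091°, 163.6364°, 196.3636°, 229.0909°, 261.8182°, 294.5455°, 327.2727°


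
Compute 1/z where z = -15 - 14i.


|z|^2 = 225+196 = 421
1/z = (-15 + 14i)/421

1/z = -0.0356 + 0.0333i


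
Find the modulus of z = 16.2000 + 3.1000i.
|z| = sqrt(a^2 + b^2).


|z| = sqrt(16.2^2 + 3.1^2) = sqrt(262.44 + 9.61) = sqrt(272.05) = 16.4939

|z| = 16.4939


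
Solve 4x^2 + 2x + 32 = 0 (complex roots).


disc = 2^2 - 4*4*32 = 4 - 512 = -508
sqrt(|disc|) = sqrt(508) = 22.5389
Real part = -2/(2*4) = -0.2500
Imag part = 22.5389/(2*4) = 2.8174

-0.2500 ± 2.8174i


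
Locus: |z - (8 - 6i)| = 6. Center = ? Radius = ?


|z - z0| = r is a circle with center z0 and radius r.
Center = (8, -6), radius = 6

Circle with center (8, -6) and radius 6


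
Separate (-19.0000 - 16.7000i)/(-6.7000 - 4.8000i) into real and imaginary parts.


Multiply by conjugate: (-19.0000 - 16.7000i)(-6.7000 + 4.8000i) / ((-6.7)^2 + (-4.8)^2)
Numerator real = -19*(-6.7) - (16.7)*(-4.8) = 207.46
Numerator imag = -16.7*(-6.7) - (-19)*(-4.8) = 20.69
Denominator = 67.93
Re(z) = 207.46/67.93 = 3.0540
Im(z) = 20.69/67.93 = 0.3046

Re(z) = 3.0540, Im(z) = 0.3046


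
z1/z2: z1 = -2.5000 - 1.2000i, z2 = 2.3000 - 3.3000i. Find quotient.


Conjugate of z2 = 2.3000 + 3.3000i
Numerator: (-2.5000 - 1.2000i)(2.3000 + 3.3000i) = -1.7900 - 11.0100i
Denominator: 2.3^2 + (-3.3)^2 = 16.18
Result = (-1.7900 - 11.0100i)/16.18

-0.1106 - 0.6805i


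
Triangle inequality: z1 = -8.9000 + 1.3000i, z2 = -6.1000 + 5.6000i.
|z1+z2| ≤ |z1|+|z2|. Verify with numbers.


|z1| = sqrt((-8.9)^2 + 1.3^2) = sqrt(80.9) = 8.9944
|z2| = sqrt((-6.1)^2 + 5.6^2) = sqrt(68.57) = 8.2807
z1+z2 = -15.0000 + 6.9000i
|z1+z2| = sqrt(272.61) = 16.5109
|z1|+|z2| = 8.9944 + 8.2807 = 17.2751

|z1+z2| = 16.5109 ≤ |z1|+|z2| = 17.2751 (verified)


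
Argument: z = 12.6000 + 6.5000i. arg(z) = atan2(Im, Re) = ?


Re = 12.6, Im = 6.5
arg = atan2(6.5, 12.6) = 27.2880 degrees

arg(z) = 27.2880 degrees


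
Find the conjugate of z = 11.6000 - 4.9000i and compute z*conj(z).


z_bar = 11.6000 + 4.9000i
z*z_bar = 11.6^2 + (-4.9)^2 = 134.56 + 24.01 = 158.57

z_bar = 11.6000 + 4.9000i, z*z_bar = 158.57


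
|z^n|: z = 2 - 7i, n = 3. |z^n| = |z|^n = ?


|z| = sqrt(4+49) = sqrt(53) = 7.2801
|z^3| = |z|^3 = (sqrt(53))^3 = 53*sqrt(53)

|z^3| = 53*sqrt(53) ≈ 385.8458


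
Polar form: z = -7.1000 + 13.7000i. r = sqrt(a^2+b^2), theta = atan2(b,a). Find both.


r = sqrt(50.41+187.69) = sqrt(238.1) = 15.4305
theta = atan2(13.7, -7.1) = 117.3954 degrees

r = 15.4305, theta = 117.3954 degrees


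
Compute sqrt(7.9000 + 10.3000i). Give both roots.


|z| = sqrt(62.41+106.09) = 12.9808
sqrt((|z|+a)/2) = sqrt((12.9808+7.9)/2) = sqrt(10.4404) = 3.2312
sqrt((|z|-a)/2) = sqrt((12.9808-7.9)/2) = sqrt(2.5404) = 1.5939

±(3.2312 + 1.5939i) i.e. 3.2312 + 1.5939i and -3.2312 - 1.5939i


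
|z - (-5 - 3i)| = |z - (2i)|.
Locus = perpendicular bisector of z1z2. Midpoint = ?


Equal distances means the locus is the perpendicular bisector of z1 and z2.
Midpoint = ((-5+0)/2, (-3+2)/2) = (-2.5000, -0.5000)

Perpendicular bisector through (-2.5000, -0.5000)


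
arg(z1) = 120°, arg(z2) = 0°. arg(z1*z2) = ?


arg(z1*z2) = 120° + 0° = 120°
Normalized to (-180°, 180°]: 120°

120°


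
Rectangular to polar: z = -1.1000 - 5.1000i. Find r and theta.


r = sqrt(1.21+26.01) = sqrt(27.22) = 5.2173
theta = atan2(-5.1, -1.1) = -102.1715 degrees

r = 5.2173, theta = -102.1715 degrees


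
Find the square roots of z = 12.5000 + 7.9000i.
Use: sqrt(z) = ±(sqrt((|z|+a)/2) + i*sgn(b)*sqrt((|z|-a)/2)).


|z| = sqrt(156.25+62.41) = 14.7872
sqrt((|z|+a)/2) = sqrt((14.7872+12.5)/2) = sqrt(13.6436) = 3.6937
sqrt((|z|-a)/2) = sqrt((14.7872-12.5)/2) = sqrt(1.1436) = 1.0694

±(3.6937 + 1.0694i) i.e. 3.6937 + 1.0694i and -3.6937 - 1.0694i


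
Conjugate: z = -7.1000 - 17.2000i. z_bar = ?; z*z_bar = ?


z_bar = -7.1000 + 17.2000i
z*z_bar = (-7.1)^2 + (-17.2)^2 = 50.41 + 295.84 = 346.25

z_bar = -7.1000 + 17.2000i, z*z_bar = 346.25


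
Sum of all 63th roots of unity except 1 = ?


With w = e^(2*pi*i/63), all 63 of the 63th roots of unity w^0 = 1, w, ..., w^(62) sum to 0: 1 + w + ... + w^(62) = (1 - w^63)/(1 - w) = 0 since w^63 = 1, w ≠ 1.
Removing the root 1: w + w^2 + ... + w^(62) = 0 - 1 = -1

Sum = -1


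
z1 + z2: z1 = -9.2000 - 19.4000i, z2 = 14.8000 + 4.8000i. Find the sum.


Real: -9.2 + 14.8 = 5.6
Imag: -19.4 + 4.8 = -14.6

5.6000 - 14.6000i


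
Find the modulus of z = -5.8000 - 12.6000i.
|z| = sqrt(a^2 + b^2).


|z| = sqrt((-5.8)^2 + (-12.6)^2) = sqrt(33.64 + 158.76) = sqrt(192.4) = 13.8708

|z| = 13.8708


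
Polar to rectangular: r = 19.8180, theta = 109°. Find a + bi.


a = 19.8180*cos(109°) = 19.8180*(-0.32557) = -6.4521
b = 19.8180*sin(109°) = 19.8180*0.94552 = 18.7383

-6.4521 + 18.7383i


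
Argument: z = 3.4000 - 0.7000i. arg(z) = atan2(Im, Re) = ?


Re = 3.4, Im = -0.7
arg = atan2(-0.7, 3.4) = -11.6336 degrees

arg(z) = -11.6336 degrees


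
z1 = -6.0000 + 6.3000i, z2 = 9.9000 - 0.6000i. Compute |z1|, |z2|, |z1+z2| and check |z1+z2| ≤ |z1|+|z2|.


|z1| = sqrt((-6)^2 + 6.3^2) = sqrt(75.69) = 8.7000
|z2| = sqrt(9.9^2 + (-0.6)^2) = sqrt(98.37) = 9.9182
z1+z2 = 3.9000 + 5.7000i
|z1+z2| = sqrt(47.7) = 6.9065
|z1|+|z2| = 8.7000 + 9.9182 = 18.6182

|z1+z2| = 6.9065 ≤ |z1|+|z2| = 18.6182 (verified)


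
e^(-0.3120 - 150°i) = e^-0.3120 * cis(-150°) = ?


e^-0.3120 = 0.7320
cos(-150°) = -0.866
sin(-150°) = -0.5
Real = 0.7320*(-0.866) = -0.6339
Imag = 0.7320*(-0.5) = -0.3660

-0.6339 - 0.3660i


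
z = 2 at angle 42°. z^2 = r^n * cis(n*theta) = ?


r^2 = 2^2 = 4
n*theta = 2*42° = 84° = 84° (mod 360)
a = 4*cos(84°) = 0.4181
b = 4*sin(84°) = 3.9781

4 cis(84°) = 0.4181 + 3.9781i


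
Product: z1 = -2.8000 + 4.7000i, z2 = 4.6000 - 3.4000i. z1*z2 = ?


Real = -2.8*4.6 - 4.7*(-3.4) = -12.88 - (-15.98) = 3.1
Imag = -2.8*(-3.4) + 4.6*4.7 = 9.52 + 21.62 = 31.14

3.1000 + 31.1400i


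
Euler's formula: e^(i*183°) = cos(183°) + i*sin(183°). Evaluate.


cos(183°) = -0.9986
sin(183°) = -0.0523

e^(i*183°) = -0.9986 - 0.0523i


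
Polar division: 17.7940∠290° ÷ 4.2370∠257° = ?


r = 17.7940 / 4.2370 = 4.1997
theta = 290° - 257° = 33° = 33° (mod 360)

4.1997 cis(33°)


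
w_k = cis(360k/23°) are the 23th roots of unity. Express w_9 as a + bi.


Angle = 360*9/23 = 140.8696°
a = cos(140.8696°) = -0.7757
b = sin(140.8696°) = 0.6311

-0.7757 + 0.6311i


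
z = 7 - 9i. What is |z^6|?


|z| = sqrt(49+81) = sqrt(130) = 11.4018
|z^6| = |z|^6 = (sqrt(130))^6 = 130^3 = 2197000

|z^6| = 2197000


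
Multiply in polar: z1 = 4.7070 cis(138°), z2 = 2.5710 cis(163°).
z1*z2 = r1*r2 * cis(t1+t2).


r = 4.7070 * 2.5710 = 12.1017
theta = 138° + 163° = 301° = 301° (mod 360)

12.1017 cis(301°)


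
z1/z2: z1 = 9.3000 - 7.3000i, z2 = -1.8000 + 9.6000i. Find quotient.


Conjugate of z2 = -1.8000 - 9.6000i
Numerator: (9.3000 - 7.3000i)(-1.8000 - 9.6000i) = -86.8200 - 76.1400i
Denominator: (-1.8)^2 + 9.6^2 = 95.4
Result = (-86.8200 - 76.1400i)/95.4

-0.9101 - 0.7981i


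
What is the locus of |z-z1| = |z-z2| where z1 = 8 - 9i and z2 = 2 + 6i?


Equal distances means the locus is the perpendicular bisector of z1 and z2.
Midpoint = ((8+2)/2, (-9+6)/2) = (5.0000, -1.5000)

Perpendicular bisector through (5.0000, -1.5000)


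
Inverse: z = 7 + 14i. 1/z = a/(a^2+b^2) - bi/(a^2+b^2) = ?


|z|^2 = 49+196 = 245
1/z = (7 - 14i)/245

1/z = 0.0286 - 0.0571i


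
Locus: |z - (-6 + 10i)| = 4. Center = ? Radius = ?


|z - z0| = r is a circle with center z0 and radius r.
Center = (-6, 10), radius = 4

Circle with center (-6, 10) and radius 4


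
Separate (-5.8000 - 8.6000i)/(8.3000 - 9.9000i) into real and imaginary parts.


Multiply by conjugate: (-5.8000 - 8.6000i)(8.3000 + 9.9000i) / (8.3^2 + (-9.9)^2)
Numerator real = -5.8*8.3 - (8.6)*(-9.9) = 37
Numerator imag = -8.6*8.3 - (-5.8)*(-9.9) = -128.8
Denominator = 166.9
Re(z) = 37/166.9 = 0.2217
Im(z) = -128.8/166.9 = -0.7717

Re(z) = 0.2217, Im(z) = -0.7717


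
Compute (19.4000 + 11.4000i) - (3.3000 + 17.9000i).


Real: 19.4 - 3.3 = 16.1
Imag: 11.4 - 17.9 = -6.5

16.1000 - 6.5000i


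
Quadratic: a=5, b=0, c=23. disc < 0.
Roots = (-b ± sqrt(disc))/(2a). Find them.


disc = 0^2 - 4*5*23 = 0 - 460 = -460
sqrt(|disc|) = sqrt(460) = 21.4476
Real part = 0/(2*5) = 0
Imag part = 21.4476/(2*5) = 2.1448

0 ± 2.1448i


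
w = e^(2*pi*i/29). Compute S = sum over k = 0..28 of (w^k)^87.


The roots are w_k = w^k with w = e^(2*pi*i/29), and (w^k)^87 = (w^87)^k.
So S = 1 + u + u^2 + ... + u^(28) with u = w^87.
87 = 3*29 + 0, so 87 is a multiple of 29 and u = (w^29)^3 = 1.
Every one of the 29 terms equals 1: S = 29

S = 29


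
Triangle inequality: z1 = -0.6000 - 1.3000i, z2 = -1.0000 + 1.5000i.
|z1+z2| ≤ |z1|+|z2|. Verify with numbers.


|z1| = sqrt((-0.6)^2 + (-1.3)^2) = sqrt(2.05) = 1.4318
|z2| = sqrt((-1)^2 + 1.5^2) = sqrt(3.25) = 1.8028
z1+z2 = -1.6000 + 0.2000i
|z1+z2| = sqrt(2.6) = 1.6125
|z1|+|z2| = 1.4318 + 1.8028 = 3.2346

|z1+z2| = 1.6125 ≤ |z1|+|z2| = 3.2346 (verified)


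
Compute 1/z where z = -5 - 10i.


|z|^2 = 25+100 = 125
1/z = (-5 + 10i)/125

1/z = -0.0400 + 0.0800i


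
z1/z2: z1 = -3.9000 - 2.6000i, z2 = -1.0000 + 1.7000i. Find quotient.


Conjugate of z2 = -1.0000 - 1.7000i
Numerator: (-3.9000 - 2.6000i)(-1.0000 - 1.7000i) = -0.5200 + 9.2300i
Denominator: (-1)^2 + 1.7^2 = 3.89
Result = (-0.5200 + 9.2300i)/3.89

-0.1337 + 2.3728i


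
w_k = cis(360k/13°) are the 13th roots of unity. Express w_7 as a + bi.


Angle = 360*7/13 = 193.8462°
a = cos(193.8462°) = -0.9709
b = sin(193.8462°) = -0.2393

-0.9709 - 0.2393i


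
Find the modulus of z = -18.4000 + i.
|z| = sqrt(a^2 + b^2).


|z| = sqrt((-18.4)^2 + 1^2) = sqrt(338.56 + 1) = sqrt(339.56) = 18.4272

|z| = 18.4272


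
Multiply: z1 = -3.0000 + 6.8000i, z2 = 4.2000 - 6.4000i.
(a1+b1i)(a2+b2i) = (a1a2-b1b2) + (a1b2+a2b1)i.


Real = -3*4.2 - 6.8*(-6.4) = -12.6 - (-43.52) = 30.92
Imag = -3*(-6.4) + 4.2*6.8 = 19.2 + 28.56 = 47.76

30.9200 + 47.7600i


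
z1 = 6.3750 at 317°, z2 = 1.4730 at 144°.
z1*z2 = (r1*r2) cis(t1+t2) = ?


r = 6.3750 * 1.4730 = 9.3904
theta = 317° + 144° = 461° = 101° (mod 360)

9.3904 cis(101°)


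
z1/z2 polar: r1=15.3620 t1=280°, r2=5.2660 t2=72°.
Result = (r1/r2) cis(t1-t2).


r = 15.3620 / 5.2660 = 2.9172
theta = 280° - 72° = 208° = 208° (mod 360)

2.9172 cis(208°)


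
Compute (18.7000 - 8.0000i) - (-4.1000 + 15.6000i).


Real: 18.7 + 4.1 = 22.8
Imag: -8 - 15.6 = -23.6

22.8000 - 23.6000i


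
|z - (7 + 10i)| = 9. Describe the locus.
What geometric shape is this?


|z - z0| = r is a circle with center z0 and radius r.
Center = (7, 10), radius = 9

Circle with center (7, 10) and radius 9


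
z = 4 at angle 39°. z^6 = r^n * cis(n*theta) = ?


r^6 = 4^6 = 4096
n*theta = 6*39° = 234° = 234° (mod 360)
a = 4096*cos(234°) = -2407.5684
b = 4096*sin(234°) = -3313.7336

4096 cis(234°) = -2407.5684 - 3313.7336i


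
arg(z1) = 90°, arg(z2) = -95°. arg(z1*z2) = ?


arg(z1*z2) = 90° - 95° = -5°
Normalized to (-180°, 180°]: -5°

-5°


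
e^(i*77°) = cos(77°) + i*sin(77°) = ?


cos(77°) = 0.2250
sin(77°) = 0.9744

e^(i*77°) = 0.2250 + 0.9744i


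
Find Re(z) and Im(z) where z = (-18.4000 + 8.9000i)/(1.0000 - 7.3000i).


Multiply by conjugate: (-18.4000 + 8.9000i)(1.0000 + 7.3000i) / (1^2 + (-7.3)^2)
Numerator real = -18.4*1 + 8.9*(-7.3) = -83.37
Numerator imag = 8.9*1 - (-18.4)*(-7.3) = -125.42
Denominator = 54.29
Re(z) = -83.37/54.29 = -1.5356
Im(z) = -125.42/54.29 = -2.3102

Re(z) = -1.5356, Im(z) = -2.3102


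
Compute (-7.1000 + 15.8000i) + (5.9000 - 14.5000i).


Real: -7.1 + 5.9 = -1.2
Imag: 15.8 - 14.5 = 1.3

-1.2000 + 1.3000i


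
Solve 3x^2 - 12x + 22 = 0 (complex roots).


disc = (-12)^2 - 4*3*22 = 144 - 264 = -120
sqrt(|disc|) = sqrt(120) = 10.9545
Real part = 12/(2*3) = 2.0000
Imag part = 10.9545/(2*3) = 1.8257

2.0000 ± 1.8257i


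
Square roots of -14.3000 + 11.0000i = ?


|z| = sqrt(204.49+121) = 18.0413
sqrt((|z|+a)/2) = sqrt((18.0413+(-14.3))/2) = sqrt(1.8707) = 1.3677
sqrt((|z|-a)/2) = sqrt((18.0413-(-14.3))/2) = sqrt(16.1707) = 4.0213

±(1.3677 + 4.0213i) i.e. 1.3677 + 4.0213i and -1.3677 - 4.0213i


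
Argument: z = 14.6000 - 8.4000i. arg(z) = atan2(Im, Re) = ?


Re = 14.6, Im = -8.4
arg = atan2(-8.4, 14.6) = -29.9136 degrees

arg(z) = -29.9136 degrees


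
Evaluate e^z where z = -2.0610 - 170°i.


e^-2.0610 = 0.1273
cos(-170°) = -0.9848
sin(-170°) = -0.1736
Real = 0.1273*(-0.9848) = -0.1254
Imag = 0.1273*(-0.1736) = -0.0221

-0.1254 - 0.0221i


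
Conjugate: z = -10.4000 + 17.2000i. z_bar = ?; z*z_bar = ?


z_bar = -10.4000 - 17.2000i
z*z_bar = (-10.4)^2 + 17.2^2 = 108.16 + 295.84 = 404

z_bar = -10.4000 - 17.2000i, z*z_bar = 404


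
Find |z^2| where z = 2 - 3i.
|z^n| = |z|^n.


|z| = sqrt(4+9) = sqrt(13) = 3.6056
|z^2| = |z|^2 = (sqrt(13))^2 = 13

|z^2| = 13


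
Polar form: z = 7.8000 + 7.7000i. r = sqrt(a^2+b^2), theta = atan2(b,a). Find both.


r = sqrt(60.84+59.29) = sqrt(120.13) = 10.9604
theta = atan2(7.7, 7.8) = 44.6304 degrees

r = 10.9604, theta = 44.6304 degrees


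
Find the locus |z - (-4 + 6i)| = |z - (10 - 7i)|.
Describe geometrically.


Equal distances means the locus is the perpendicular bisector of z1 and z2.
Midpoint = ((-4+10)/2, (6+(-7))/2) = (3.0000, -0.5000)

Perpendicular bisector through (3.0000, -0.5000)


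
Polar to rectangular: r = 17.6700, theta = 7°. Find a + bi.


a = 17.6700*cos(7°) = 17.6700*0.992546 = 17.5383
b = 17.6700*sin(7°) = 17.6700*0.12187 = 2.1534

17.5383 + 2.1534i


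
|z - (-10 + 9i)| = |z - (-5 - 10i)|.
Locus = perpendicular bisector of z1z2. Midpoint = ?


Equal distances means the locus is the perpendicular bisector of z1 and z2.
Midpoint = ((-10+(-5))/2, (9+(-10))/2) = (-7.5000, -0.5000)

Perpendicular bisector through (-7.5000, -0.5000)


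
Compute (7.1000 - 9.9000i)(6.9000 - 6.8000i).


Real = 7.1*6.9 - (-9.9)*(-6.8) = 48.99 - 67.32 = -18.33
Imag = 7.1*(-6.8) + 6.9*(-9.9) = -48.28 - (68.31) = -116.59

-18.3300 - 116.5900i


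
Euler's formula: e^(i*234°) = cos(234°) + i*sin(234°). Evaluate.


cos(234°) = -0.5878
sin(234°) = -0.8090

e^(i*234°) = -0.5878 - 0.8090i


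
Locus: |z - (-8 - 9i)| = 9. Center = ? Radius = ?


|z - z0| = r is a circle with center z0 and radius r.
Center = (-8, -9), radius = 9

Circle with center (-8, -9) and radius 9


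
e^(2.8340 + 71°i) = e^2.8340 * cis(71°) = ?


e^2.8340 = 17.0134
cos(71°) = 0.325568
sin(71°) = 0.94552
Real = 17.0134*0.325568 = 5.5390
Imag = 17.0134*0.94552 = 16.0865

5.5390 + 16.0865i


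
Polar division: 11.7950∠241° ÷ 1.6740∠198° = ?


r = 11.7950 / 1.6740 = 7.0460
theta = 241° - 198° = 43° = 43° (mod 360)

7.0460 cis(43°)


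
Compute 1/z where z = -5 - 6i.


|z|^2 = 25+36 = 61
1/z = (-5 + 6i)/61

1/z = -0.0820 + 0.0984i


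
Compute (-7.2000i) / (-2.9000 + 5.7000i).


Conjugate of z2 = -2.9000 - 5.7000i
Numerator: (-7.2000i)(-2.9000 - 5.7000i) = -41.0400 + 20.8800i
Denominator: (-2.9)^2 + 5.7^2 = 40.9
Result = (-41.0400 + 20.8800i)/40.9

-1.0034 + 0.5105i


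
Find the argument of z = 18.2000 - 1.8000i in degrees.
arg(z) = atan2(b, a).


Re = 18.2, Im = -1.8
arg = atan2(-1.8, 18.2) = -5.6482 degrees

arg(z) = -5.6482 degrees


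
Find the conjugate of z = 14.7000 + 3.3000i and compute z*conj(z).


z_bar = 14.7000 - 3.3000i
z*z_bar = 14.7^2 + 3.3^2 = 216.09 + 10.89 = 226.98

z_bar = 14.7000 - 3.3000i, z*z_bar = 226.98


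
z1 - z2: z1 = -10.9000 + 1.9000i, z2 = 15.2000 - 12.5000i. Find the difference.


Real: -10.9 - 15.2 = -26.1
Imag: 1.9 + 12.5 = 14.4

-26.1000 + 14.4000i


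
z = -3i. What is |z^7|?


|z| = sqrt(0+9) = sqrt(9) = 3
|z^7| = |z|^7 = 3^7 = 2187

|z^7| = 2187


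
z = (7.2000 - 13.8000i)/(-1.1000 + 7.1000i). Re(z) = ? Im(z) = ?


Multiply by conjugate: (7.2000 - 13.8000i)(-1.1000 - 7.1000i) / ((-1.1)^2 + 7.1^2)
Numerator real = 7.2*(-1.1) - (13.8)*7.1 = -105.9
Numerator imag = -13.8*(-1.1) - 7.2*7.1 = -35.94
Denominator = 51.62
Re(z) = -105.9/51.62 = -2.0515
Im(z) = -35.94/51.62 = -0.6962

Re(z) = -2.0515, Im(z) = -0.6962


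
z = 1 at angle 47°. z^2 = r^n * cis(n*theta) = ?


r^2 = 1^2 = 1
n*theta = 2*47° = 94° = 94° (mod 360)
a = 1*cos(94°) = -0.0698
b = 1*sin(94°) = 0.9976

1 cis(94°) = -0.0698 + 0.9976i


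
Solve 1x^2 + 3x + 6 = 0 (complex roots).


disc = 3^2 - 4*1*6 = 9 - 24 = -15
sqrt(|disc|) = sqrt(15) = 3.8730
Real part = -3/(2*1) = -1.5000
Imag part = 3.8730/(2*1) = 1.9365

-1.5000 ± 1.9365i


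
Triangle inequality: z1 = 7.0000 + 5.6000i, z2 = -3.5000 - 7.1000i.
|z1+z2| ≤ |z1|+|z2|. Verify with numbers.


|z1| = sqrt(7^2 + 5.6^2) = sqrt(80.36) = 8.9644
|z2| = sqrt((-3.5)^2 + (-7.1)^2) = sqrt(62.66) = 7.9158
z1+z2 = 3.5000 - 1.5000i
|z1+z2| = sqrt(14.5) = 3.8079
|z1|+|z2| = 8.9644 + 7.9158 = 16.8802

|z1+z2| = 3.8079 ≤ |z1|+|z2| = 16.8802 (verified)


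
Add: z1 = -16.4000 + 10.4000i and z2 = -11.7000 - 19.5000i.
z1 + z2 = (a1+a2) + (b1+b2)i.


Real: -16.4 - 11.7 = -28.1
Imag: 10.4 - 19.5 = -9.1

-28.1000 - 9.1000i


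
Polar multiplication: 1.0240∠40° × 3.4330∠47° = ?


r = 1.0240 * 3.4330 = 3.5154
theta = 40° + 47° = 87° = 87° (mod 360)

3.5154 cis(87°)


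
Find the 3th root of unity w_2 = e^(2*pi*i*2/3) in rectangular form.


Angle = 360*2/3 = 240°
a = cos(240°) = -0.5000
b = sin(240°) = -0.8660

-0.5000 - 0.8660i


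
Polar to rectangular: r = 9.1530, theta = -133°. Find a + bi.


a = 9.1530*cos(-133°) = 9.1530*(-0.682) = -6.2423
b = 9.1530*sin(-133°) = 9.1530*(-0.731354) = -6.6941

-6.2423 - 6.6941i
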